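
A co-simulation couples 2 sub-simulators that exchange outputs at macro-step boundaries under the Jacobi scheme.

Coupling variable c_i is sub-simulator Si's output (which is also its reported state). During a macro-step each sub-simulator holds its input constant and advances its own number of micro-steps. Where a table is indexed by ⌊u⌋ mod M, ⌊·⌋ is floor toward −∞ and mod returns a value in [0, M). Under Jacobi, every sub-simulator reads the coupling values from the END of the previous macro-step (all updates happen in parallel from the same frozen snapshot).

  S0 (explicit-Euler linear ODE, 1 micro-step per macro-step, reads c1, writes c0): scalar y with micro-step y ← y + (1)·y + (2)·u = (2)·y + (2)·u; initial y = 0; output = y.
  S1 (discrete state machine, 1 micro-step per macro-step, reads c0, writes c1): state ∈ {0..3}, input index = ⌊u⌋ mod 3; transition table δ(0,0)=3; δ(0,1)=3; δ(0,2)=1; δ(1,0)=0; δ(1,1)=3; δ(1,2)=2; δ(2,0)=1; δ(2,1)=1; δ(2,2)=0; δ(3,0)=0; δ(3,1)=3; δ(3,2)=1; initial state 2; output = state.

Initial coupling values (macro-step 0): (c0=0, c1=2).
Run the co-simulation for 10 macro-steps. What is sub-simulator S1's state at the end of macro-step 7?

macro 1: S0 reads c1=2 → after 1×micro: 4; S1 reads c0=0 → after 1×micro: 1 ⇒ (c0=4, c1=1)
macro 2: S0 reads c1=1 → after 1×micro: 10; S1 reads c0=4 → after 1×micro: 3 ⇒ (c0=10, c1=3)
macro 3: S0 reads c1=3 → after 1×micro: 26; S1 reads c0=10 → after 1×micro: 3 ⇒ (c0=26, c1=3)
macro 4: S0 reads c1=3 → after 1×micro: 58; S1 reads c0=26 → after 1×micro: 1 ⇒ (c0=58, c1=1)
macro 5: S0 reads c1=1 → after 1×micro: 118; S1 reads c0=58 → after 1×micro: 3 ⇒ (c0=118, c1=3)
macro 6: S0 reads c1=3 → after 1×micro: 242; S1 reads c0=118 → after 1×micro: 3 ⇒ (c0=242, c1=3)
macro 7: S0 reads c1=3 → after 1×micro: 490; S1 reads c0=242 → after 1×micro: 1 ⇒ (c0=490, c1=1)
macro 8: S0 reads c1=1 → after 1×micro: 982; S1 reads c0=490 → after 1×micro: 3 ⇒ (c0=982, c1=3)
macro 9: S0 reads c1=3 → after 1×micro: 1970; S1 reads c0=982 → after 1×micro: 3 ⇒ (c0=1970, c1=3)
macro 10: S0 reads c1=3 → after 1×micro: 3946; S1 reads c0=1970 → after 1×micro: 1 ⇒ (c0=3946, c1=1)

S1 state at macro-step 7 = 1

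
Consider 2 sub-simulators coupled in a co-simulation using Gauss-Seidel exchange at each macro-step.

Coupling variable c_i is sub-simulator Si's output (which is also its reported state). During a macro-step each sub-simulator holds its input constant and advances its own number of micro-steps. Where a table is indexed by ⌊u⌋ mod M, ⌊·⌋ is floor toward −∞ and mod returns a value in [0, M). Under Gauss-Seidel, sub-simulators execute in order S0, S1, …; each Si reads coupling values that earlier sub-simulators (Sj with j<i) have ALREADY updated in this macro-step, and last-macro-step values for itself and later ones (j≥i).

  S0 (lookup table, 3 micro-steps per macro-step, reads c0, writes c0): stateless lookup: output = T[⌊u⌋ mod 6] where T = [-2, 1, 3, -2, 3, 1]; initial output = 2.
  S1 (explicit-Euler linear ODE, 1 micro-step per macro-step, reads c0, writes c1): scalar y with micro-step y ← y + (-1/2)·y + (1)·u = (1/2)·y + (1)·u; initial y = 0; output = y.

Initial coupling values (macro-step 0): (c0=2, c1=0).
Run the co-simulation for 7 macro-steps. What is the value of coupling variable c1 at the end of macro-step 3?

macro 1: S0 reads c0=2 → after 3×micro: 3; S1 reads c0=3 → after 1×micro: 3 ⇒ (c0=3, c1=3)
macro 2: S0 reads c0=3 → after 3×micro: -2; S1 reads c0=-2 → after 1×micro: -1/2 ⇒ (c0=-2, c1=-1/2)
macro 3: S0 reads c0=-2 → after 3×micro: 3; S1 reads c0=3 → after 1×micro: 11/4 ⇒ (c0=3, c1=11/4)
macro 4: S0 reads c0=3 → after 3×micro: -2; S1 reads c0=-2 → after 1×micro: -5/8 ⇒ (c0=-2, c1=-5/8)
macro 5: S0 reads c0=-2 → after 3×micro: 3; S1 reads c0=3 → after 1×micro: 43/16 ⇒ (c0=3, c1=43/16)
macro 6: S0 reads c0=3 → after 3×micro: -2; S1 reads c0=-2 → after 1×micro: -21/32 ⇒ (c0=-2, c1=-21/32)
macro 7: S0 reads c0=-2 → after 3×micro: 3; S1 reads c0=3 → after 1×micro: 171/64 ⇒ (c0=3, c1=171/64)

c1 at macro-step 3 = 11/4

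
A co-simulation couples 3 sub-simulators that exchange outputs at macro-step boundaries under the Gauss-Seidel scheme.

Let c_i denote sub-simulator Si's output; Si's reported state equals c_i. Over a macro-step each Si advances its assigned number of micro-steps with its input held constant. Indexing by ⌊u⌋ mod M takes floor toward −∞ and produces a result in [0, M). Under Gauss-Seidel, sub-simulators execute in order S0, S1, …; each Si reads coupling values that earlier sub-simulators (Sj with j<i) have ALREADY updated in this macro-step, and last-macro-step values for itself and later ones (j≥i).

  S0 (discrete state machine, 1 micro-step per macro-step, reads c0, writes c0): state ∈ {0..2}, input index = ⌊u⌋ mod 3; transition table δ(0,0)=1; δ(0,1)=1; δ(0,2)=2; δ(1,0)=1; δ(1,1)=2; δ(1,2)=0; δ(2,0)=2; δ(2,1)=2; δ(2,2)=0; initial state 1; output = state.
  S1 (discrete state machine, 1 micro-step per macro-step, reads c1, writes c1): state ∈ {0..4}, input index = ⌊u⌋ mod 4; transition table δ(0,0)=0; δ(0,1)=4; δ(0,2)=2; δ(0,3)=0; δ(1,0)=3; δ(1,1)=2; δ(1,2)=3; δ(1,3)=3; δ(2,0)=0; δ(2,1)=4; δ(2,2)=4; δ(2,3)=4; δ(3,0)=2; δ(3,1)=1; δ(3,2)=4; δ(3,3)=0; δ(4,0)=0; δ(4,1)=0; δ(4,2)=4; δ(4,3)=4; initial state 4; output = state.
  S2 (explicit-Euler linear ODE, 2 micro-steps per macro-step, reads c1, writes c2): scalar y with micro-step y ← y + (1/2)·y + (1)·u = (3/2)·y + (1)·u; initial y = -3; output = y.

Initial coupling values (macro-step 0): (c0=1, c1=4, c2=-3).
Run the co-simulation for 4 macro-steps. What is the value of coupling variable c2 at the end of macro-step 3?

c2 at macro-step 3 = -2187/64

macro 1: S0 reads c0=1 → after 1×micro: 2; S1 reads c1=4 → after 1×micro: 0; S2 reads c1=0 → after 2×micro: -27/4 ⇒ (c0=2, c1=0, c2=-27/4)
macro 2: S0 reads c0=2 → after 1×micro: 0; S1 reads c1=0 → after 1×micro: 0; S2 reads c1=0 → after 2×micro: -243/16 ⇒ (c0=0, c1=0, c2=-243/16)
macro 3: S0 reads c0=0 → after 1×micro: 1; S1 reads c1=0 → after 1×micro: 0; S2 reads c1=0 → after 2×micro: -2187/64 ⇒ (c0=1, c1=0, c2=-2187/64)
macro 4: S0 reads c0=1 → after 1×micro: 2; S1 reads c1=0 → after 1×micro: 0; S2 reads c1=0 → after 2×micro: -19683/256 ⇒ (c0=2, c1=0, c2=-19683/256)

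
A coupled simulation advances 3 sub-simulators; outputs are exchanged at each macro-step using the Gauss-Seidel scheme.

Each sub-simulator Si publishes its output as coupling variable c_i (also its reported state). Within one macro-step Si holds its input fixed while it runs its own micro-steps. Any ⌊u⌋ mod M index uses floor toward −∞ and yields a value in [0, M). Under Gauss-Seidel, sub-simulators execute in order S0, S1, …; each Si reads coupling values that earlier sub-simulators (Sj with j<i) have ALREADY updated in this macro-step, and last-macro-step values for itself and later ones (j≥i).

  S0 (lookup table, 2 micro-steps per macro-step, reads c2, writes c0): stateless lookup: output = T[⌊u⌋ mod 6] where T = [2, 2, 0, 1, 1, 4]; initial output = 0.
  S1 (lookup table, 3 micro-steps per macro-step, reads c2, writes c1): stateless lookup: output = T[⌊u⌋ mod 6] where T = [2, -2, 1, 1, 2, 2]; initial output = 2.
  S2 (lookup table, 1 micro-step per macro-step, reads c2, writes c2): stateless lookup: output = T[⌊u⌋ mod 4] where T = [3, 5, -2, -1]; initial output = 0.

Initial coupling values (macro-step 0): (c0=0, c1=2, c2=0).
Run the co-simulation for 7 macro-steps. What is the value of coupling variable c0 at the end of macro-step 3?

macro 1: S0 reads c2=0 → after 2×micro: 2; S1 reads c2=0 → after 3×micro: 2; S2 reads c2=0 → after 1×micro: 3 ⇒ (c0=2, c1=2, c2=3)
macro 2: S0 reads c2=3 → after 2×micro: 1; S1 reads c2=3 → after 3×micro: 1; S2 reads c2=3 → after 1×micro: -1 ⇒ (c0=1, c1=1, c2=-1)
macro 3: S0 reads c2=-1 → after 2×micro: 4; S1 reads c2=-1 → after 3×micro: 2; S2 reads c2=-1 → after 1×micro: -1 ⇒ (c0=4, c1=2, c2=-1)
macro 4: S0 reads c2=-1 → after 2×micro: 4; S1 reads c2=-1 → after 3×micro: 2; S2 reads c2=-1 → after 1×micro: -1 ⇒ (c0=4, c1=2, c2=-1)
macro 5: S0 reads c2=-1 → after 2×micro: 4; S1 reads c2=-1 → after 3×micro: 2; S2 reads c2=-1 → after 1×micro: -1 ⇒ (c0=4, c1=2, c2=-1)
macro 6: S0 reads c2=-1 → after 2×micro: 4; S1 reads c2=-1 → after 3×micro: 2; S2 reads c2=-1 → after 1×micro: -1 ⇒ (c0=4, c1=2, c2=-1)
macro 7: S0 reads c2=-1 → after 2×micro: 4; S1 reads c2=-1 → after 3×micro: 2; S2 reads c2=-1 → after 1×micro: -1 ⇒ (c0=4, c1=2, c2=-1)

c0 at macro-step 3 = 4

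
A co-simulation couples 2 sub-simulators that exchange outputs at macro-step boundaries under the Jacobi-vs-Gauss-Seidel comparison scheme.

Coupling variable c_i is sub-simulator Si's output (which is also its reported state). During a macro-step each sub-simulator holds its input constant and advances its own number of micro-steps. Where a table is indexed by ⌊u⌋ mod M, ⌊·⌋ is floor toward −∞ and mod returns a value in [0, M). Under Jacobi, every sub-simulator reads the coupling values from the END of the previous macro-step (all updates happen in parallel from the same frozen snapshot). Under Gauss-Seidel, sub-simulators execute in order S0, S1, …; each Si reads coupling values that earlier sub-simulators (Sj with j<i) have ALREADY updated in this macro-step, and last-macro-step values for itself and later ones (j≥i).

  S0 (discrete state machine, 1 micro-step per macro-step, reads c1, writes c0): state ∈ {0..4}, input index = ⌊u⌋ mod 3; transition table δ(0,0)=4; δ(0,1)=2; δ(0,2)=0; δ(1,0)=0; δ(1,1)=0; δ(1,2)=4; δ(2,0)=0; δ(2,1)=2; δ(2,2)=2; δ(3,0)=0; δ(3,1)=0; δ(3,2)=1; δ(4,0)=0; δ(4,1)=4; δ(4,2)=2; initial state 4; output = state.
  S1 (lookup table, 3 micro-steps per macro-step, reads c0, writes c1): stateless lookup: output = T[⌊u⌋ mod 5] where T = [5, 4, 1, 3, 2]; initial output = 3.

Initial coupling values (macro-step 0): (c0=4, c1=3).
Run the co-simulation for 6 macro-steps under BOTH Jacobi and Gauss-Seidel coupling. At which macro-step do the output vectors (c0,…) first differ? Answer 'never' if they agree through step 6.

first divergence at macro-step: 1

[Jacobi] macro 1: S0 reads c1=3 → after 1×micro: 0; S1 reads c0=4 → after 3×micro: 2 ⇒ (c0=0, c1=2)
[Jacobi] macro 2: S0 reads c1=2 → after 1×micro: 0; S1 reads c0=0 → after 3×micro: 5 ⇒ (c0=0, c1=5)
[Jacobi] macro 3: S0 reads c1=5 → after 1×micro: 0; S1 reads c0=0 → after 3×micro: 5 ⇒ (c0=0, c1=5)
[Jacobi] macro 4: S0 reads c1=5 → after 1×micro: 0; S1 reads c0=0 → after 3×micro: 5 ⇒ (c0=0, c1=5)
[Jacobi] macro 5: S0 reads c1=5 → after 1×micro: 0; S1 reads c0=0 → after 3×micro: 5 ⇒ (c0=0, c1=5)
[Jacobi] macro 6: S0 reads c1=5 → after 1×micro: 0; S1 reads c0=0 → after 3×micro: 5 ⇒ (c0=0, c1=5)
[Gauss-Seidel] macro 1: S0 reads c1=3 → after 1×micro: 0; S1 reads c0=0 → after 3×micro: 5 ⇒ (c0=0, c1=5)
[Gauss-Seidel] macro 2: S0 reads c1=5 → after 1×micro: 0; S1 reads c0=0 → after 3×micro: 5 ⇒ (c0=0, c1=5)
[Gauss-Seidel] macro 3: S0 reads c1=5 → after 1×micro: 0; S1 reads c0=0 → after 3×micro: 5 ⇒ (c0=0, c1=5)
[Gauss-Seidel] macro 4: S0 reads c1=5 → after 1×micro: 0; S1 reads c0=0 → after 3×micro: 5 ⇒ (c0=0, c1=5)
[Gauss-Seidel] macro 5: S0 reads c1=5 → after 1×micro: 0; S1 reads c0=0 → after 3×micro: 5 ⇒ (c0=0, c1=5)
[Gauss-Seidel] macro 6: S0 reads c1=5 → after 1×micro: 0; S1 reads c0=0 → after 3×micro: 5 ⇒ (c0=0, c1=5)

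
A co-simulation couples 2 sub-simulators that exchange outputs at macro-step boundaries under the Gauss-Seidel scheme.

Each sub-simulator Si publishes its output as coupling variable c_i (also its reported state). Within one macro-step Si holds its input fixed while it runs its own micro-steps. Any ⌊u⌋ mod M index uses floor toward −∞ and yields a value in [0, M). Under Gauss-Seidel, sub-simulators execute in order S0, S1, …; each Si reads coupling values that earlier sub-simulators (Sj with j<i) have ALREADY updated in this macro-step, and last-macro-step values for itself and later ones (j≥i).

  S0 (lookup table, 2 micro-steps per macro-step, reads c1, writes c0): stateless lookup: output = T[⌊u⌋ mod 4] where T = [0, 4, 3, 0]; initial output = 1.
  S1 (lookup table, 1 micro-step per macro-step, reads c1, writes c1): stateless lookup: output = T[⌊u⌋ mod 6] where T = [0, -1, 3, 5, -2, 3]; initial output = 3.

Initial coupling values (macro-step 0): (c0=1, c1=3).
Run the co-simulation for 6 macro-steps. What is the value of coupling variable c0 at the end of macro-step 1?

macro 1: S0 reads c1=3 → after 2×micro: 0; S1 reads c1=3 → after 1×micro: 5 ⇒ (c0=0, c1=5)
macro 2: S0 reads c1=5 → after 2×micro: 4; S1 reads c1=5 → after 1×micro: 3 ⇒ (c0=4, c1=3)
macro 3: S0 reads c1=3 → after 2×micro: 0; S1 reads c1=3 → after 1×micro: 5 ⇒ (c0=0, c1=5)
macro 4: S0 reads c1=5 → after 2×micro: 4; S1 reads c1=5 → after 1×micro: 3 ⇒ (c0=4, c1=3)
macro 5: S0 reads c1=3 → after 2×micro: 0; S1 reads c1=3 → after 1×micro: 5 ⇒ (c0=0, c1=5)
macro 6: S0 reads c1=5 → after 2×micro: 4; S1 reads c1=5 → after 1×micro: 3 ⇒ (c0=4, c1=3)

c0 at macro-step 1 = 0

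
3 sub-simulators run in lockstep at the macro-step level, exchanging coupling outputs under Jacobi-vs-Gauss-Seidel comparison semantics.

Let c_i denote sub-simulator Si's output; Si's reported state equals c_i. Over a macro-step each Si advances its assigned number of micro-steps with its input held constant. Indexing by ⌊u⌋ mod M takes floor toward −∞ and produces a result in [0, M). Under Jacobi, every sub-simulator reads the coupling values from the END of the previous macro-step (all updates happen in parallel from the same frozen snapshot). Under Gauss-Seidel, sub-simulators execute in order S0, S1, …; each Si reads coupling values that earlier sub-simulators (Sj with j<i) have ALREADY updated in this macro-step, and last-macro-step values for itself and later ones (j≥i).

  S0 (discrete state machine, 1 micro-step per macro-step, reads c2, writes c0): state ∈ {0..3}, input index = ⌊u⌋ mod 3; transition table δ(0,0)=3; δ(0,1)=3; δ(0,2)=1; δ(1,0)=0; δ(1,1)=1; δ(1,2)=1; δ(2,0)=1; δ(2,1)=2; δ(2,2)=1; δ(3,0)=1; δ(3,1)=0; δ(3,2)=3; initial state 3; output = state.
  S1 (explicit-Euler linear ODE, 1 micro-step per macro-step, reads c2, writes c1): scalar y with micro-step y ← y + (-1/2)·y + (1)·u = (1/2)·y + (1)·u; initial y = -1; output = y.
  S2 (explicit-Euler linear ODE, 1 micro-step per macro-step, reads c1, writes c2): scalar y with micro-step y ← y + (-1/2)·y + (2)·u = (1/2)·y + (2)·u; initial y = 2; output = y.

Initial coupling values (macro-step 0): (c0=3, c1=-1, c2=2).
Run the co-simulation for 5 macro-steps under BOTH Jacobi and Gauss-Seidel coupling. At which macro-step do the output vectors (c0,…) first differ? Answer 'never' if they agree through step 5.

[Jacobi] macro 1: S0 reads c2=2 → after 1×micro: 3; S1 reads c2=2 → after 1×micro: 3/2; S2 reads c1=-1 → after 1×micro: -1 ⇒ (c0=3, c1=3/2, c2=-1)
[Jacobi] macro 2: S0 reads c2=-1 → after 1×micro: 3; S1 reads c2=-1 → after 1×micro: -1/4; S2 reads c1=3/2 → after 1×micro: 5/2 ⇒ (c0=3, c1=-1/4, c2=5/2)
[Jacobi] macro 3: S0 reads c2=5/2 → after 1×micro: 3; S1 reads c2=5/2 → after 1×micro: 19/8; S2 reads c1=-1/4 → after 1×micro: 3/4 ⇒ (c0=3, c1=19/8, c2=3/4)
[Jacobi] macro 4: S0 reads c2=3/4 → after 1×micro: 1; S1 reads c2=3/4 → after 1×micro: 31/16; S2 reads c1=19/8 → after 1×micro: 41/8 ⇒ (c0=1, c1=31/16, c2=41/8)
[Jacobi] macro 5: S0 reads c2=41/8 → after 1×micro: 1; S1 reads c2=41/8 → after 1×micro: 195/32; S2 reads c1=31/16 → after 1×micro: 103/16 ⇒ (c0=1, c1=195/32, c2=103/16)
[Gauss-Seidel] macro 1: S0 reads c2=2 → after 1×micro: 3; S1 reads c2=2 → after 1×micro: 3/2; S2 reads c1=3/2 → after 1×micro: 4 ⇒ (c0=3, c1=3/2, c2=4)
[Gauss-Seidel] macro 2: S0 reads c2=4 → after 1×micro: 0; S1 reads c2=4 → after 1×micro: 19/4; S2 reads c1=19/4 → after 1×micro: 23/2 ⇒ (c0=0, c1=19/4, c2=23/2)
[Gauss-Seidel] macro 3: S0 reads c2=23/2 → after 1×micro: 1; S1 reads c2=23/2 → after 1×micro: 111/8; S2 reads c1=111/8 → after 1×micro: 67/2 ⇒ (c0=1, c1=111/8, c2=67/2)
[Gauss-Seidel] macro 4: S0 reads c2=67/2 → after 1×micro: 0; S1 reads c2=67/2 → after 1×micro: 647/16; S2 reads c1=647/16 → after 1×micro: 781/8 ⇒ (c0=0, c1=647/16, c2=781/8)
[Gauss-Seidel] macro 5: S0 reads c2=781/8 → after 1×micro: 3; S1 reads c2=781/8 → after 1×micro: 3771/32; S2 reads c1=3771/32 → after 1×micro: 569/2 ⇒ (c0=3, c1=3771/32, c2=569/2)

first divergence at macro-step: 1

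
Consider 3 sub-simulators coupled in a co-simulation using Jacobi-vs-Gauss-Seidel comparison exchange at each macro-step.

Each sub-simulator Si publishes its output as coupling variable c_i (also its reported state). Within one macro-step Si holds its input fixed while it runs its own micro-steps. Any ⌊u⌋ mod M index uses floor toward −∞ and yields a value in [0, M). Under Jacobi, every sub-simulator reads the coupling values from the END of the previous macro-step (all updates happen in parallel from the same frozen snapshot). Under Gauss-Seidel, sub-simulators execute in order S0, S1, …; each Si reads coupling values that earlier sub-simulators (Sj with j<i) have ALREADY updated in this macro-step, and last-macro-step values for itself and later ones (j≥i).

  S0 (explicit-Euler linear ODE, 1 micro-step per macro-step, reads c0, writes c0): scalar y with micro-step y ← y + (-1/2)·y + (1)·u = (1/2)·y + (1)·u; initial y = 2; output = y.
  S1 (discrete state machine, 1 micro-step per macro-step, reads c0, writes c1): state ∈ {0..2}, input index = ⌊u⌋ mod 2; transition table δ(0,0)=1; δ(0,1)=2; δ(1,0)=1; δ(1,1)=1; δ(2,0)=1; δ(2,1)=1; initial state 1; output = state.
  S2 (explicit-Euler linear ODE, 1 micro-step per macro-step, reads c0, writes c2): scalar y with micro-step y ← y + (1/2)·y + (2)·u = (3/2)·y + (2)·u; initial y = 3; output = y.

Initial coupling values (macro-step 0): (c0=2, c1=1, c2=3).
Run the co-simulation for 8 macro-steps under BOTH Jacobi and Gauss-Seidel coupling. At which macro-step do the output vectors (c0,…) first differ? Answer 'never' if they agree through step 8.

[Jacobi] macro 1: S0 reads c0=2 → after 1×micro: 3; S1 reads c0=2 → after 1×micro: 1; S2 reads c0=2 → after 1×micro: 17/2 ⇒ (c0=3, c1=1, c2=17/2)
[Jacobi] macro 2: S0 reads c0=3 → after 1×micro: 9/2; S1 reads c0=3 → after 1×micro: 1; S2 reads c0=3 → after 1×micro: 75/4 ⇒ (c0=9/2, c1=1, c2=75/4)
[Jacobi] macro 3: S0 reads c0=9/2 → after 1×micro: 27/4; S1 reads c0=9/2 → after 1×micro: 1; S2 reads c0=9/2 → after 1×micro: 297/8 ⇒ (c0=27/4, c1=1, c2=297/8)
[Jacobi] macro 4: S0 reads c0=27/4 → after 1×micro: 81/8; S1 reads c0=27/4 → after 1×micro: 1; S2 reads c0=27/4 → after 1×micro: 1107/16 ⇒ (c0=81/8, c1=1, c2=1107/16)
[Jacobi] macro 5: S0 reads c0=81/8 → after 1×micro: 243/16; S1 reads c0=81/8 → after 1×micro: 1; S2 reads c0=81/8 → after 1×micro: 3969/32 ⇒ (c0=243/16, c1=1, c2=3969/32)
[Jacobi] macro 6: S0 reads c0=243/16 → after 1×micro: 729/32; S1 reads c0=243/16 → after 1×micro: 1; S2 reads c0=243/16 → after 1×micro: 13851/64 ⇒ (c0=729/32, c1=1, c2=13851/64)
[Jacobi] macro 7: S0 reads c0=729/32 → after 1×micro: 2187/64; S1 reads c0=729/32 → after 1×micro: 1; S2 reads c0=729/32 → after 1×micro: 47385/128 ⇒ (c0=2187/64, c1=1, c2=47385/128)
[Jacobi] macro 8: S0 reads c0=2187/64 → after 1×micro: 6561/128; S1 reads c0=2187/64 → after 1×micro: 1; S2 reads c0=2187/64 → after 1×micro: 159651/256 ⇒ (c0=6561/128, c1=1, c2=159651/256)
[Gauss-Seidel] macro 1: S0 reads c0=2 → after 1×micro: 3; S1 reads c0=3 → after 1×micro: 1; S2 reads c0=3 → after 1×micro: 21/2 ⇒ (c0=3, c1=1, c2=21/2)
[Gauss-Seidel] macro 2: S0 reads c0=3 → after 1×micro: 9/2; S1 reads c0=9/2 → after 1×micro: 1; S2 reads c0=9/2 → after 1×micro: 99/4 ⇒ (c0=9/2, c1=1, c2=99/4)
[Gauss-Seidel] macro 3: S0 reads c0=9/2 → after 1×micro: 27/4; S1 reads c0=27/4 → after 1×micro: 1; S2 reads c0=27/4 → after 1×micro: 405/8 ⇒ (c0=27/4, c1=1, c2=405/8)
[Gauss-Seidel] macro 4: S0 reads c0=27/4 → after 1×micro: 81/8; S1 reads c0=81/8 → after 1×micro: 1; S2 reads c0=81/8 → after 1×micro: 1539/16 ⇒ (c0=81/8, c1=1, c2=1539/16)
[Gauss-Seidel] macro 5: S0 reads c0=81/8 → after 1×micro: 243/16; S1 reads c0=243/16 → after 1×micro: 1; S2 reads c0=243/16 → after 1×micro: 5589/32 ⇒ (c0=243/16, c1=1, c2=5589/32)
[Gauss-Seidel] macro 6: S0 reads c0=243/16 → after 1×micro: 729/32; S1 reads c0=729/32 → after 1×micro: 1; S2 reads c0=729/32 → after 1×micro: 19683/64 ⇒ (c0=729/32, c1=1, c2=19683/64)
[Gauss-Seidel] macro 7: S0 reads c0=729/32 → after 1×micro: 2187/64; S1 reads c0=2187/64 → after 1×micro: 1; S2 reads c0=2187/64 → after 1×micro: 67797/128 ⇒ (c0=2187/64, c1=1, c2=67797/128)
[Gauss-Seidel] macro 8: S0 reads c0=2187/64 → after 1×micro: 6561/128; S1 reads c0=6561/128 → after 1×micro: 1; S2 reads c0=6561/128 → after 1×micro: 229635/256 ⇒ (c0=6561/128, c1=1, c2=229635/256)

first divergence at macro-step: 1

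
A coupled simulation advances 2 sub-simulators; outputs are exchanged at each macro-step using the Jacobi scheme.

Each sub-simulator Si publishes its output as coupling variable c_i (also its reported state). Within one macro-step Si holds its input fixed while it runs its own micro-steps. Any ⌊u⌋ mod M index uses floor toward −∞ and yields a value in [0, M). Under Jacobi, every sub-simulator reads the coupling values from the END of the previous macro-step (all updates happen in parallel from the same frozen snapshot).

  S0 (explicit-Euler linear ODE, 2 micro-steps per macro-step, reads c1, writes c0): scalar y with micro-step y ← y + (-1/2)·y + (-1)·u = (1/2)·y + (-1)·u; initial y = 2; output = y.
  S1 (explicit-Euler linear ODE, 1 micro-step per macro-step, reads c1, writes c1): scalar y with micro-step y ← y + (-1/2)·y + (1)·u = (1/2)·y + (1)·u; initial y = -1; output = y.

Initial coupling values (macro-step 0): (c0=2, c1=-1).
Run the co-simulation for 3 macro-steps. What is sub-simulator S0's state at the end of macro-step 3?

S0 state at macro-step 3 = 65/16

macro 1: S0 reads c1=-1 → after 2×micro: 2; S1 reads c1=-1 → after 1×micro: -3/2 ⇒ (c0=2, c1=-3/2)
macro 2: S0 reads c1=-3/2 → after 2×micro: 11/4; S1 reads c1=-3/2 → after 1×micro: -9/4 ⇒ (c0=11/4, c1=-9/4)
macro 3: S0 reads c1=-9/4 → after 2×micro: 65/16; S1 reads c1=-9/4 → after 1×micro: -27/8 ⇒ (c0=65/16, c1=-27/8)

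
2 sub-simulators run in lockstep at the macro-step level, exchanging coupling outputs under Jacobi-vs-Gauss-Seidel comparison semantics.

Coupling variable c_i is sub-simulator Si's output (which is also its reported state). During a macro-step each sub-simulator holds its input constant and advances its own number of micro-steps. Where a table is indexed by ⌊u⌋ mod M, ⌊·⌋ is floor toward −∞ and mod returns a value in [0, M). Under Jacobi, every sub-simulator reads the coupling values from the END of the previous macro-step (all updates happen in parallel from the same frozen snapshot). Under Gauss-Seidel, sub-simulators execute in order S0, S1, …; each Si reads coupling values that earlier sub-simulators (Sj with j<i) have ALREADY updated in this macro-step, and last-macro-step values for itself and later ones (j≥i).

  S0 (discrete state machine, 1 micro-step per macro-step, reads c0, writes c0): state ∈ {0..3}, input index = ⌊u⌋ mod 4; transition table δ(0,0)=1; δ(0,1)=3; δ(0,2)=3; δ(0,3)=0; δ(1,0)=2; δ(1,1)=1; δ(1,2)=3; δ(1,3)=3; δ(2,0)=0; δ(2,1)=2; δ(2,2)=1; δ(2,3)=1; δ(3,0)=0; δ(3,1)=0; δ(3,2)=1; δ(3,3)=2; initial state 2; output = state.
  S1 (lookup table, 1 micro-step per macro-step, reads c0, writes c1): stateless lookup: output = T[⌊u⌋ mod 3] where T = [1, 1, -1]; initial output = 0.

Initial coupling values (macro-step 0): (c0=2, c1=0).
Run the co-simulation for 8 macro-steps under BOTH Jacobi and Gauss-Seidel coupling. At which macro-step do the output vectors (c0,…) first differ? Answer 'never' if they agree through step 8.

[Jacobi] macro 1: S0 reads c0=2 → after 1×micro: 1; S1 reads c0=2 → after 1×micro: -1 ⇒ (c0=1, c1=-1)
[Jacobi] macro 2: S0 reads c0=1 → after 1×micro: 1; S1 reads c0=1 → after 1×micro: 1 ⇒ (c0=1, c1=1)
[Jacobi] macro 3: S0 reads c0=1 → after 1×micro: 1; S1 reads c0=1 → after 1×micro: 1 ⇒ (c0=1, c1=1)
[Jacobi] macro 4: S0 reads c0=1 → after 1×micro: 1; S1 reads c0=1 → after 1×micro: 1 ⇒ (c0=1, c1=1)
[Jacobi] macro 5: S0 reads c0=1 → after 1×micro: 1; S1 reads c0=1 → after 1×micro: 1 ⇒ (c0=1, c1=1)
[Jacobi] macro 6: S0 reads c0=1 → after 1×micro: 1; S1 reads c0=1 → after 1×micro: 1 ⇒ (c0=1, c1=1)
[Jacobi] macro 7: S0 reads c0=1 → after 1×micro: 1; S1 reads c0=1 → after 1×micro: 1 ⇒ (c0=1, c1=1)
[Jacobi] macro 8: S0 reads c0=1 → after 1×micro: 1; S1 reads c0=1 → after 1×micro: 1 ⇒ (c0=1, c1=1)
[Gauss-Seidel] macro 1: S0 reads c0=2 → after 1×micro: 1; S1 reads c0=1 → after 1×micro: 1 ⇒ (c0=1, c1=1)
[Gauss-Seidel] macro 2: S0 reads c0=1 → after 1×micro: 1; S1 reads c0=1 → after 1×micro: 1 ⇒ (c0=1, c1=1)
[Gauss-Seidel] macro 3: S0 reads c0=1 → after 1×micro: 1; S1 reads c0=1 → after 1×micro: 1 ⇒ (c0=1, c1=1)
[Gauss-Seidel] macro 4: S0 reads c0=1 → after 1×micro: 1; S1 reads c0=1 → after 1×micro: 1 ⇒ (c0=1, c1=1)
[Gauss-Seidel] macro 5: S0 reads c0=1 → after 1×micro: 1; S1 reads c0=1 → after 1×micro: 1 ⇒ (c0=1, c1=1)
[Gauss-Seidel] macro 6: S0 reads c0=1 → after 1×micro: 1; S1 reads c0=1 → after 1×micro: 1 ⇒ (c0=1, c1=1)
[Gauss-Seidel] macro 7: S0 reads c0=1 → after 1×micro: 1; S1 reads c0=1 → after 1×micro: 1 ⇒ (c0=1, c1=1)
[Gauss-Seidel] macro 8: S0 reads c0=1 → after 1×micro: 1; S1 reads c0=1 → after 1×micro: 1 ⇒ (c0=1, c1=1)

first divergence at macro-step: 1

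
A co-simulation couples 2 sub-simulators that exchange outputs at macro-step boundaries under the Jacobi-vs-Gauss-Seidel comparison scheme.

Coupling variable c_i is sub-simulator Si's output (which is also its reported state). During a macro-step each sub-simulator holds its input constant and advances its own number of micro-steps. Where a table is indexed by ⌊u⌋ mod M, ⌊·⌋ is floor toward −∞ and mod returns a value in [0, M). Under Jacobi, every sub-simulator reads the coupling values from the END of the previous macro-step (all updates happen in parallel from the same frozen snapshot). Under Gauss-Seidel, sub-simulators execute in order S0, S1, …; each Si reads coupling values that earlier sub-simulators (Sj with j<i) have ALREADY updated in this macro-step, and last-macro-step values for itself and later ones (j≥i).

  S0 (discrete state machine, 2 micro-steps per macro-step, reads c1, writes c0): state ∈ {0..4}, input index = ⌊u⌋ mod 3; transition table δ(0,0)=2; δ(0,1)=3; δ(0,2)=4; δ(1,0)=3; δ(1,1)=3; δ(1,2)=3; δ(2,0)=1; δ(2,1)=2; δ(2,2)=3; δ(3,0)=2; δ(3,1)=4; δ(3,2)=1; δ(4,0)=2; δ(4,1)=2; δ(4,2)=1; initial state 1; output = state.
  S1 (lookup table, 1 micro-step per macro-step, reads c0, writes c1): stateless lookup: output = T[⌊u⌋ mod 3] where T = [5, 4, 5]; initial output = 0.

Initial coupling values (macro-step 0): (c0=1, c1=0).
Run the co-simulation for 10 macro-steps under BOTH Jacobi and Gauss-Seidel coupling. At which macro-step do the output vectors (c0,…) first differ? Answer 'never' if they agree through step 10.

first divergence at macro-step: 1

[Jacobi] macro 1: S0 reads c1=0 → after 2×micro: 2; S1 reads c0=1 → after 1×micro: 4 ⇒ (c0=2, c1=4)
[Jacobi] macro 2: S0 reads c1=4 → after 2×micro: 2; S1 reads c0=2 → after 1×micro: 5 ⇒ (c0=2, c1=5)
[Jacobi] macro 3: S0 reads c1=5 → after 2×micro: 1; S1 reads c0=2 → after 1×micro: 5 ⇒ (c0=1, c1=5)
[Jacobi] macro 4: S0 reads c1=5 → after 2×micro: 1; S1 reads c0=1 → after 1×micro: 4 ⇒ (c0=1, c1=4)
[Jacobi] macro 5: S0 reads c1=4 → after 2×micro: 4; S1 reads c0=1 → after 1×micro: 4 ⇒ (c0=4, c1=4)
[Jacobi] macro 6: S0 reads c1=4 → after 2×micro: 2; S1 reads c0=4 → after 1×micro: 4 ⇒ (c0=2, c1=4)
[Jacobi] macro 7: S0 reads c1=4 → after 2×micro: 2; S1 reads c0=2 → after 1×micro: 5 ⇒ (c0=2, c1=5)
[Jacobi] macro 8: S0 reads c1=5 → after 2×micro: 1; S1 reads c0=2 → after 1×micro: 5 ⇒ (c0=1, c1=5)
[Jacobi] macro 9: S0 reads c1=5 → after 2×micro: 1; S1 reads c0=1 → after 1×micro: 4 ⇒ (c0=1, c1=4)
[Jacobi] macro 10: S0 reads c1=4 → after 2×micro: 4; S1 reads c0=1 → after 1×micro: 4 ⇒ (c0=4, c1=4)
[Gauss-Seidel] macro 1: S0 reads c1=0 → after 2×micro: 2; S1 reads c0=2 → after 1×micro: 5 ⇒ (c0=2, c1=5)
[Gauss-Seidel] macro 2: S0 reads c1=5 → after 2×micro: 1; S1 reads c0=1 → after 1×micro: 4 ⇒ (c0=1, c1=4)
[Gauss-Seidel] macro 3: S0 reads c1=4 → after 2×micro: 4; S1 reads c0=4 → after 1×micro: 4 ⇒ (c0=4, c1=4)
[Gauss-Seidel] macro 4: S0 reads c1=4 → after 2×micro: 2; S1 reads c0=2 → after 1×micro: 5 ⇒ (c0=2, c1=5)
[Gauss-Seidel] macro 5: S0 reads c1=5 → after 2×micro: 1; S1 reads c0=1 → after 1×micro: 4 ⇒ (c0=1, c1=4)
[Gauss-Seidel] macro 6: S0 reads c1=4 → after 2×micro: 4; S1 reads c0=4 → after 1×micro: 4 ⇒ (c0=4, c1=4)
[Gauss-Seidel] macro 7: S0 reads c1=4 → after 2×micro: 2; S1 reads c0=2 → after 1×micro: 5 ⇒ (c0=2, c1=5)
[Gauss-Seidel] macro 8: S0 reads c1=5 → after 2×micro: 1; S1 reads c0=1 → after 1×micro: 4 ⇒ (c0=1, c1=4)
[Gauss-Seidel] macro 9: S0 reads c1=4 → after 2×micro: 4; S1 reads c0=4 → after 1×micro: 4 ⇒ (c0=4, c1=4)
[Gauss-Seidel] macro 10: S0 reads c1=4 → after 2×micro: 2; S1 reads c0=2 → after 1×micro: 5 ⇒ (c0=2, c1=5)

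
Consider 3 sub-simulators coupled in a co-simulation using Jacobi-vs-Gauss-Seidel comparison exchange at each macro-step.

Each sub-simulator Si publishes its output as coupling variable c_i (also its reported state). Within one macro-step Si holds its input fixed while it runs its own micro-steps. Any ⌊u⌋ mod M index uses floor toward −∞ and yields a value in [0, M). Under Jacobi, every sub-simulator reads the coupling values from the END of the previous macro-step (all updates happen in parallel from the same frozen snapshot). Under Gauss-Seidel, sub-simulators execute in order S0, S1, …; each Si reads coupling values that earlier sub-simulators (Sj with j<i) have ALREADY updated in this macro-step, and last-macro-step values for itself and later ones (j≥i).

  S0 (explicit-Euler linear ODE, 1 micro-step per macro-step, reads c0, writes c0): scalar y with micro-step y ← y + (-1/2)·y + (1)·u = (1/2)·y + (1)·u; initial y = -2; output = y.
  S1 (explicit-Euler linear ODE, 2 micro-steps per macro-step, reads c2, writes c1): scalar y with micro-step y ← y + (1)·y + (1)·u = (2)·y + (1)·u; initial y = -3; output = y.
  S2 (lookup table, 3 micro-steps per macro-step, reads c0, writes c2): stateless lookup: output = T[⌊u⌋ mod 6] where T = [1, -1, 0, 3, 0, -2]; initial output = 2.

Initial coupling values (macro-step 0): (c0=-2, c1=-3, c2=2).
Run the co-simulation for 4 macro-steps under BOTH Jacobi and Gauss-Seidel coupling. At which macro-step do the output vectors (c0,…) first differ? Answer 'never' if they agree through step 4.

[Jacobi] macro 1: S0 reads c0=-2 → after 1×micro: -3; S1 reads c2=2 → after 2×micro: -6; S2 reads c0=-2 → after 3×micro: 0 ⇒ (c0=-3, c1=-6, c2=0)
[Jacobi] macro 2: S0 reads c0=-3 → after 1×micro: -9/2; S1 reads c2=0 → after 2×micro: -24; S2 reads c0=-3 → after 3×micro: 3 ⇒ (c0=-9/2, c1=-24, c2=3)
[Jacobi] macro 3: S0 reads c0=-9/2 → after 1×micro: -27/4; S1 reads c2=3 → after 2×micro: -87; S2 reads c0=-9/2 → after 3×micro: -1 ⇒ (c0=-27/4, c1=-87, c2=-1)
[Jacobi] macro 4: S0 reads c0=-27/4 → after 1×micro: -81/8; S1 reads c2=-1 → after 2×micro: -351; S2 reads c0=-27/4 → after 3×micro: -2 ⇒ (c0=-81/8, c1=-351, c2=-2)
[Gauss-Seidel] macro 1: S0 reads c0=-2 → after 1×micro: -3; S1 reads c2=2 → after 2×micro: -6; S2 reads c0=-3 → after 3×micro: 3 ⇒ (c0=-3, c1=-6, c2=3)
[Gauss-Seidel] macro 2: S0 reads c0=-3 → after 1×micro: -9/2; S1 reads c2=3 → after 2×micro: -15; S2 reads c0=-9/2 → after 3×micro: -1 ⇒ (c0=-9/2, c1=-15, c2=-1)
[Gauss-Seidel] macro 3: S0 reads c0=-9/2 → after 1×micro: -27/4; S1 reads c2=-1 → after 2×micro: -63; S2 reads c0=-27/4 → after 3×micro: -2 ⇒ (c0=-27/4, c1=-63, c2=-2)
[Gauss-Seidel] macro 4: S0 reads c0=-27/4 → after 1×micro: -81/8; S1 reads c2=-2 → after 2×micro: -258; S2 reads c0=-81/8 → after 3×micro: -1 ⇒ (c0=-81/8, c1=-258, c2=-1)

first divergence at macro-step: 1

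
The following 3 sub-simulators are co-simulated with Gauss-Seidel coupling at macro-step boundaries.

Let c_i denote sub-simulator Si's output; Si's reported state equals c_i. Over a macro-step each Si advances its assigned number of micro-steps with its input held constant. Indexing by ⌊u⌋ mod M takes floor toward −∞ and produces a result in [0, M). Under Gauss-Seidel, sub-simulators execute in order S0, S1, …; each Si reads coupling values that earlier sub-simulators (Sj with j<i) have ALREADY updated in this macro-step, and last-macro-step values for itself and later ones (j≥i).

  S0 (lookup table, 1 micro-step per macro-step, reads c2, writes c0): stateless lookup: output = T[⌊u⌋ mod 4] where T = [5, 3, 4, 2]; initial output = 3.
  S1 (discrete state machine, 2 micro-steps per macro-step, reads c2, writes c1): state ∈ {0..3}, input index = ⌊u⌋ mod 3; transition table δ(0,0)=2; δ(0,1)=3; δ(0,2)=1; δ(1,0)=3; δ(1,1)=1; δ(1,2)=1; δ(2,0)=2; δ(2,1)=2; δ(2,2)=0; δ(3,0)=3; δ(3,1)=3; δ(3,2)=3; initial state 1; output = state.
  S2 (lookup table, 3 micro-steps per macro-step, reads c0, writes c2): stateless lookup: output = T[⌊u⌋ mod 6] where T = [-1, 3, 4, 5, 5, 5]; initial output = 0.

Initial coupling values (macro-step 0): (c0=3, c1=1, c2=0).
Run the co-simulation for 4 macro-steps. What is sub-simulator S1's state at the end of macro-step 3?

S1 state at macro-step 3 = 3

macro 1: S0 reads c2=0 → after 1×micro: 5; S1 reads c2=0 → after 2×micro: 3; S2 reads c0=5 → after 3×micro: 5 ⇒ (c0=5, c1=3, c2=5)
macro 2: S0 reads c2=5 → after 1×micro: 3; S1 reads c2=5 → after 2×micro: 3; S2 reads c0=3 → after 3×micro: 5 ⇒ (c0=3, c1=3, c2=5)
macro 3: S0 reads c2=5 → after 1×micro: 3; S1 reads c2=5 → after 2×micro: 3; S2 reads c0=3 → after 3×micro: 5 ⇒ (c0=3, c1=3, c2=5)
macro 4: S0 reads c2=5 → after 1×micro: 3; S1 reads c2=5 → after 2×micro: 3; S2 reads c0=3 → after 3×micro: 5 ⇒ (c0=3, c1=3, c2=5)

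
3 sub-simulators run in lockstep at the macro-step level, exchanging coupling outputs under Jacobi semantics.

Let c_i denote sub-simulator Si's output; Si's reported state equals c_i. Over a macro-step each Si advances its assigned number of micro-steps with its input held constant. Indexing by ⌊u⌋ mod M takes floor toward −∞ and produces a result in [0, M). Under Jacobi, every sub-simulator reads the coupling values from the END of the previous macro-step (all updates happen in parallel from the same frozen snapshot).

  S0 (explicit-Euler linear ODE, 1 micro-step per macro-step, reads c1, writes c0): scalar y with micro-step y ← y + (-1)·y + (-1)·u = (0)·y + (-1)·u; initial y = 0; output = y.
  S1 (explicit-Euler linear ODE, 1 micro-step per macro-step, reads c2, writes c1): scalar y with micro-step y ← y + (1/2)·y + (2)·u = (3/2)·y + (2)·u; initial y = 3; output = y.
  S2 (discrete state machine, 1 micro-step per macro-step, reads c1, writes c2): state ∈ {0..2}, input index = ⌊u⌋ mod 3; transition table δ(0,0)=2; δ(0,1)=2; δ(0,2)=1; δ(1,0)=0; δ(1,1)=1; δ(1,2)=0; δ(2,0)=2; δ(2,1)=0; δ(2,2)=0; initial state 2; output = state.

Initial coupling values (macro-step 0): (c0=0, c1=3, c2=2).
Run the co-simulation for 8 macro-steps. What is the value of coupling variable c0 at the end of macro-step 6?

macro 1: S0 reads c1=3 → after 1×micro: -3; S1 reads c2=2 → after 1×micro: 17/2; S2 reads c1=3 → after 1×micro: 2 ⇒ (c0=-3, c1=17/2, c2=2)
macro 2: S0 reads c1=17/2 → after 1×micro: -17/2; S1 reads c2=2 → after 1×micro: 67/4; S2 reads c1=17/2 → after 1×micro: 0 ⇒ (c0=-17/2, c1=67/4, c2=0)
macro 3: S0 reads c1=67/4 → after 1×micro: -67/4; S1 reads c2=0 → after 1×micro: 201/8; S2 reads c1=67/4 → after 1×micro: 2 ⇒ (c0=-67/4, c1=201/8, c2=2)
macro 4: S0 reads c1=201/8 → after 1×micro: -201/8; S1 reads c2=2 → after 1×micro: 667/16; S2 reads c1=201/8 → after 1×micro: 0 ⇒ (c0=-201/8, c1=667/16, c2=0)
macro 5: S0 reads c1=667/16 → after 1×micro: -667/16; S1 reads c2=0 → after 1×micro: 2001/32; S2 reads c1=667/16 → after 1×micro: 1 ⇒ (c0=-667/16, c1=2001/32, c2=1)
macro 6: S0 reads c1=2001/32 → after 1×micro: -2001/32; S1 reads c2=1 → after 1×micro: 6131/64; S2 reads c1=2001/32 → after 1×micro: 0 ⇒ (c0=-2001/32, c1=6131/64, c2=0)
macro 7: S0 reads c1=6131/64 → after 1×micro: -6131/64; S1 reads c2=0 → after 1×micro: 18393/128; S2 reads c1=6131/64 → after 1×micro: 1 ⇒ (c0=-6131/64, c1=18393/128, c2=1)
macro 8: S0 reads c1=18393/128 → after 1×micro: -18393/128; S1 reads c2=1 → after 1×micro: 55691/256; S2 reads c1=18393/128 → after 1×micro: 0 ⇒ (c0=-18393/128, c1=55691/256, c2=0)

c0 at macro-step 6 = -2001/32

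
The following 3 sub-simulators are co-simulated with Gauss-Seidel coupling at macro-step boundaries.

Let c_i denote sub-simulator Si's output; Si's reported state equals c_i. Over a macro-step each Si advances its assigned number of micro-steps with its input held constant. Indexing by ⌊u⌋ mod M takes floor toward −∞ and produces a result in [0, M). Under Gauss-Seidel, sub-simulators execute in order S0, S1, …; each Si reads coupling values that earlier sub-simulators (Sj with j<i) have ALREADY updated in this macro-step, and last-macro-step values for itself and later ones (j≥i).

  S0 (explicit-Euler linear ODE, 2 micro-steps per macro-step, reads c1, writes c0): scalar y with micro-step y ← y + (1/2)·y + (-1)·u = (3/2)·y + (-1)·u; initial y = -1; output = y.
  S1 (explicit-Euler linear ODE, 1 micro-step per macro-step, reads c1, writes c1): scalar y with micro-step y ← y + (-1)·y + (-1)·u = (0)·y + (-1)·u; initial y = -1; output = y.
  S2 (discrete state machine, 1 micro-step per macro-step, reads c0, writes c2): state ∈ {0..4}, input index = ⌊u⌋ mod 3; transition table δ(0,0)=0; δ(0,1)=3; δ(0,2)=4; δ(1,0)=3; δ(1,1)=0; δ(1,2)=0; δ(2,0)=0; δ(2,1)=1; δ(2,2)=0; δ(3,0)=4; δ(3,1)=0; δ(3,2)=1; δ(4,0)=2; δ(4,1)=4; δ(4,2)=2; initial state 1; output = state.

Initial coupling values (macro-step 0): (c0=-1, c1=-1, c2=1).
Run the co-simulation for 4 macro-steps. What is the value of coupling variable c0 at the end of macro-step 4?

c0 at macro-step 4 = -1711/256

macro 1: S0 reads c1=-1 → after 2×micro: 1/4; S1 reads c1=-1 → after 1×micro: 1; S2 reads c0=1/4 → after 1×micro: 3 ⇒ (c0=1/4, c1=1, c2=3)
macro 2: S0 reads c1=1 → after 2×micro: -31/16; S1 reads c1=1 → after 1×micro: -1; S2 reads c0=-31/16 → after 1×micro: 0 ⇒ (c0=-31/16, c1=-1, c2=0)
macro 3: S0 reads c1=-1 → after 2×micro: -119/64; S1 reads c1=-1 → after 1×micro: 1; S2 reads c0=-119/64 → after 1×micro: 3 ⇒ (c0=-119/64, c1=1, c2=3)
macro 4: S0 reads c1=1 → after 2×micro: -1711/256; S1 reads c1=1 → after 1×micro: -1; S2 reads c0=-1711/256 → after 1×micro: 1 ⇒ (c0=-1711/256, c1=-1, c2=1)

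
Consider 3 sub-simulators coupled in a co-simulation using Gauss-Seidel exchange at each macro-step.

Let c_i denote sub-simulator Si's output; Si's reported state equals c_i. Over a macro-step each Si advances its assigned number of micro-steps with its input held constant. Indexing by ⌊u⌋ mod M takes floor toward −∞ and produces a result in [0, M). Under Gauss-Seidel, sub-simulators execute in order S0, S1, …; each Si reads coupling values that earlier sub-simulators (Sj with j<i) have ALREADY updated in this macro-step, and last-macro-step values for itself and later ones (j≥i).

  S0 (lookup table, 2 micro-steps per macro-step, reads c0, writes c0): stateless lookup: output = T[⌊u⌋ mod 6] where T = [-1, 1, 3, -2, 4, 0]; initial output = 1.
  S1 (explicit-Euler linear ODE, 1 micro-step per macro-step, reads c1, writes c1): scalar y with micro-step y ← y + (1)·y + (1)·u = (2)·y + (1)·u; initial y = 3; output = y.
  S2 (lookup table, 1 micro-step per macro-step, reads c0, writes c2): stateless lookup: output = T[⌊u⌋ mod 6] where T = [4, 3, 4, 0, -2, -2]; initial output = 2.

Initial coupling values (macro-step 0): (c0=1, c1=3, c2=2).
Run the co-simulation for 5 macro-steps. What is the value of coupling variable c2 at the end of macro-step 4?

c2 at macro-step 4 = 3

macro 1: S0 reads c0=1 → after 2×micro: 1; S1 reads c1=3 → after 1×micro: 9; S2 reads c0=1 → after 1×micro: 3 ⇒ (c0=1, c1=9, c2=3)
macro 2: S0 reads c0=1 → after 2×micro: 1; S1 reads c1=9 → after 1×micro: 27; S2 reads c0=1 → after 1×micro: 3 ⇒ (c0=1, c1=27, c2=3)
macro 3: S0 reads c0=1 → after 2×micro: 1; S1 reads c1=27 → after 1×micro: 81; S2 reads c0=1 → after 1×micro: 3 ⇒ (c0=1, c1=81, c2=3)
macro 4: S0 reads c0=1 → after 2×micro: 1; S1 reads c1=81 → after 1×micro: 243; S2 reads c0=1 → after 1×micro: 3 ⇒ (c0=1, c1=243, c2=3)
macro 5: S0 reads c0=1 → after 2×micro: 1; S1 reads c1=243 → after 1×micro: 729; S2 reads c0=1 → after 1×micro: 3 ⇒ (c0=1, c1=729, c2=3)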